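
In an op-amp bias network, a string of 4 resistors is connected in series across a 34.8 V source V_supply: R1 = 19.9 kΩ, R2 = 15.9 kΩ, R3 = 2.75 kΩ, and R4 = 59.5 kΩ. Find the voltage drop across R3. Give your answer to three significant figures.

V ≈ 0.976 V

ΣR = 19.9 + 15.9 + 2.75 + 59.5 = 98.05 kΩ.
V = V_supply · R/ΣR = 34.8 × 0.02805 = 0.9760 V.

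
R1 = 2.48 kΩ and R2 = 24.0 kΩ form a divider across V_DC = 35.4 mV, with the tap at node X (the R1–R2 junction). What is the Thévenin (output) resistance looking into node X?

R_th ≈ 2.25 kΩ

With V_DC suppressed (replaced by a short), R_th = R1 ‖ R2 = (2.480 × 24.0)/(2.480 + 24.0) = 2.248 kΩ.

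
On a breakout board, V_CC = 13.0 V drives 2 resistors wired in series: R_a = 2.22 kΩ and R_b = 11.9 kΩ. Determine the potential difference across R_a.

V ≈ 2.04 V

Total series resistance ΣR = 2.22 + 11.9 = 14.12 kΩ.
V = V_CC · R/ΣR = 13.0 × 0.1572 = 2.044 V.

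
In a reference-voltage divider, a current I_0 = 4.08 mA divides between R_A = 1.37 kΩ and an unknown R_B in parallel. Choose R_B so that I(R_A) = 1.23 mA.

R_B ≈ 0.591 kΩ

The fraction through R_A equals R_B/(R_A+R_B).
1.23/4.08 = R_B/(R_A + R_B) → R_B = R_A · (0.3015)/(1 − 0.3015) = 1.37 × 0.4316 = 0.5913 kΩ.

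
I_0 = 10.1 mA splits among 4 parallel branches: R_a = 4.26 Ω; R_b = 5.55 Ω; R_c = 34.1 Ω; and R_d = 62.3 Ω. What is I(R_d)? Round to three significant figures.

I ≈ 0.352 mA

Total conductance ΣG = 1/4.26 + 1/5.55 + 1/34.1 + 1/62.3 = 0.4603 (units of 1/Ω).
By the current-divider rule, I = I_0 · G_k/ΣG = 10.1 × 0.03487 = 0.3522 mA.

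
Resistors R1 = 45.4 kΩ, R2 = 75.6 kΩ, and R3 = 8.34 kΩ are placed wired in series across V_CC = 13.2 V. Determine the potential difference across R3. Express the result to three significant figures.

Series total: ΣR = 45.4 + 75.6 + 8.34 = 129.3 kΩ.
V = V_CC · R/ΣR = 13.2 × 0.06448 = 0.8512 V.

V ≈ 0.851 V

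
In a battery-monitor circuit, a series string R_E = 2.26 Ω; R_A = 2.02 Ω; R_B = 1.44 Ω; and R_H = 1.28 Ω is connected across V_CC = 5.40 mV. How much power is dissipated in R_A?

The common current is I = 5.40/7.000 = 0.7714 mA.
P = I²R = 0.5951 × 2.02 = 1.202 µW.

P ≈ 1.20 µW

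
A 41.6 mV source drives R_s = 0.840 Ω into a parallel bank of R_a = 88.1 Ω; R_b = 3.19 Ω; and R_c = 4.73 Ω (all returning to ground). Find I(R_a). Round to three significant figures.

Parallel bank: R_p = 1/(1/88.1 + 1/3.19 + 1/4.73) = 1.865 Ω.
V_A = 41.6 × 1.865/2.705 = 28.68 mV.
Branch current I = V_A/R_a = 28.68/88.1 = 0.3255 mA.

I ≈ 0.326 mA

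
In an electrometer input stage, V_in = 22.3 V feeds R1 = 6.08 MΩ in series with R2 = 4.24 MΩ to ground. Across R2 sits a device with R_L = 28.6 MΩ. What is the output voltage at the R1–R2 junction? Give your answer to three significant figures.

The load sits in parallel with R2, giving an effective lower resistance R2' = R2·R_L/(R2+R_L) = 3.693 MΩ.
Then V_out = V_in · R2'/(R1 + R2') = 22.3 × 3.693/9.773 = 8.426 V.
(Unloaded it would be 9.16 V; the load pulls it down.)

V_out ≈ 8.43 V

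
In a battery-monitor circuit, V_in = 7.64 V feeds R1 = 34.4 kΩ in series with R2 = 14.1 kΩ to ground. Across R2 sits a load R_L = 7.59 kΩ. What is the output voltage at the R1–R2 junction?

The load sits in parallel with R2, giving an effective lower resistance R2' = R2·R_L/(R2+R_L) = 4.934 kΩ.
Voltage divider with the loaded lower leg: V_out = 7.64 × 4.934/(34.4 + 4.934) = 7.64 × 0.1254 = 0.9584 V.
(Unloaded it would be 2.22 V; the load pulls it down.)

V_out ≈ 0.958 V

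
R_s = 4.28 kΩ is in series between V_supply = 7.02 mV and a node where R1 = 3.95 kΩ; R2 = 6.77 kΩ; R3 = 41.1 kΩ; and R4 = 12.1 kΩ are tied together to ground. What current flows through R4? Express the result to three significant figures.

I ≈ 0.183 µA

Equivalent of the parallel group: R_p = 1.969 kΩ.
V_A by voltage divider: V_A = 7.02 × 1.969/(4.28 + 1.969) = 2.212 mV.
I(R4) = V_A / R4 = 2.212/12.1 = 0.1828 µA.
(Check via current divider: I_total = 1.123 µA; share G_k/ΣG = 0.1627 → same result.)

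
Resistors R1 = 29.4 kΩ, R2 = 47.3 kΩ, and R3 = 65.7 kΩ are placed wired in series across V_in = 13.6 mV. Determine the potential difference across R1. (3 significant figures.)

Series total: ΣR = 29.4 + 47.3 + 65.7 = 142.4 kΩ.
By the voltage-divider rule, V = 13.6 × 29.40/142.4 = 2.808 mV.

V ≈ 2.81 mV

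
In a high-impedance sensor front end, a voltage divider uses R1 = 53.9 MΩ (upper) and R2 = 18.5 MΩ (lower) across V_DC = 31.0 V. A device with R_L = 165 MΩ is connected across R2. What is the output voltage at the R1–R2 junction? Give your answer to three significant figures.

First combine the lower leg with the load: R2 ‖ R_L = 16.63 MΩ.
Now apply the divider: V_out = 31.0 × 0.2358 = 7.311 V.
(Unloaded it would be 7.92 V; the load pulls it down.)

V_out ≈ 7.31 V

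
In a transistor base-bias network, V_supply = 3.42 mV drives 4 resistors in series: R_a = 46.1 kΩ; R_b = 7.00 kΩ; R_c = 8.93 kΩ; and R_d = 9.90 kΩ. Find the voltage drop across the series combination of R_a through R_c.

ΣR = 46.1 + 7.00 + 8.93 + 9.90 = 71.93 kΩ.
R_{R_a..R_c} = 46.1 + 7.00 + 8.93 = 62.03 kΩ.
By the voltage-divider rule, V = 3.42 × 62.03/71.93 = 2.949 mV.

V ≈ 2.95 mV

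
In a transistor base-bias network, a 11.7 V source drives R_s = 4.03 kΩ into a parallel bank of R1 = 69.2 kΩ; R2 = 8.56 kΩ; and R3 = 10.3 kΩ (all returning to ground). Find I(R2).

Parallel bank: R_p = 1/(1/69.2 + 1/8.56 + 1/10.3) = 4.379 kΩ.
V_A = 11.7 × 4.379/8.409 = 6.093 V.
I(R2) = V_A / R2 = 6.093/8.56 = 0.7118 mA.
(Check via current divider: I_total = 1.391 mA; share G_k/ΣG = 0.5116 → same result.)

I ≈ 0.712 mA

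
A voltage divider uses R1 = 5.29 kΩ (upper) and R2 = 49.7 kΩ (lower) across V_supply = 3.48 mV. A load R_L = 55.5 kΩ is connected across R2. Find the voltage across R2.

V_out ≈ 2.90 mV

The load sits in parallel with R2, giving an effective lower resistance R2' = R2·R_L/(R2+R_L) = 26.22 kΩ.
Then V_out = V_supply · R2'/(R1 + R2') = 3.48 × 26.22/31.51 = 2.896 mV.
(Unloaded it would be 3.15 mV; the load pulls it down.)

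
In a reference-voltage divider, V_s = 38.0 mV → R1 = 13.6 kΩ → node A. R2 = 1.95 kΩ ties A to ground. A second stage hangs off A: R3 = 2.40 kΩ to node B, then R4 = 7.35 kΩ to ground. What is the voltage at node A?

The second stage (R3 + R4 = 9.750 kΩ) loads node A in parallel with R2.
Effective lower resistance at A: R2 ‖ 9.750 = 1.625 kΩ.
First divider: V_A = V_s · 1.625/(13.6 + 1.625) = 4.056 mV.

V_A ≈ 4.06 mV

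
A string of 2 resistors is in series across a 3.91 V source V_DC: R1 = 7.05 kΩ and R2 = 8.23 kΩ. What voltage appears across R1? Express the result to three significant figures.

V ≈ 1.80 V

ΣR = 7.05 + 8.23 = 15.28 kΩ.
V = V_DC · R/ΣR = 3.91 × 0.4614 = 1.804 V.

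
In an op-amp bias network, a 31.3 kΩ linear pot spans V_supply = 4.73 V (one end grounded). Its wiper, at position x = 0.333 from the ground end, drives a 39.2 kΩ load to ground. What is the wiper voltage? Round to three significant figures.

The pot divides into 20.88 kΩ above the wiper and 10.42 kΩ below.
Lower segment in parallel with the load: 10.42 ‖ 39.2 = 8.234 kΩ.
Loaded-divider output: V_out = 4.73 × 0.2828 = 1.338 V.

V_out ≈ 1.34 V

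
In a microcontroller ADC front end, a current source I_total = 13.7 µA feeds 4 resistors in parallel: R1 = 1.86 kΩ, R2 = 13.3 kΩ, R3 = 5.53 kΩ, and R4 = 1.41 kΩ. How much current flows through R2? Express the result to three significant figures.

I ≈ 0.685 µA

Total conductance ΣG = 1/1.86 + 1/13.3 + 1/5.53 + 1/1.41 = 1.503 (units of 1/kΩ).
By the current-divider rule, I = I_total · G_k/ΣG = 13.7 × 0.05003 = 0.6854 µA.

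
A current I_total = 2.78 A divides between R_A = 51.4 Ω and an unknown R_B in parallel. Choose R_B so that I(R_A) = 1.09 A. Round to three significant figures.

R_B ≈ 33.2 Ω

The fraction through R_A equals R_B/(R_A+R_B).
With f = 0.3921, R_B = R_A · f/(1−f) = 51.4 × 0.6450 = 33.15 Ω.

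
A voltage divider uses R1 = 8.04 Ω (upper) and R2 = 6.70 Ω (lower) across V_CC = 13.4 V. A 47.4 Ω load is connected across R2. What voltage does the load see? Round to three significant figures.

V_out ≈ 5.65 V

R2 ‖ R_L = (6.70 × 47.4)/(6.70 + 47.4) = 5.870 Ω.
Voltage divider with the loaded lower leg: V_out = 13.4 × 5.870/(8.04 + 5.870) = 13.4 × 0.4220 = 5.655 V.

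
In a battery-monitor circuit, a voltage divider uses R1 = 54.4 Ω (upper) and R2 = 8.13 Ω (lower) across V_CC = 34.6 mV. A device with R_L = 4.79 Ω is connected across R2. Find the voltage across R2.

The load sits in parallel with R2, giving an effective lower resistance R2' = R2·R_L/(R2+R_L) = 3.014 Ω.
Voltage divider with the loaded lower leg: V_out = 34.6 × 3.014/(54.4 + 3.014) = 34.6 × 0.05250 = 1.816 mV.

V_out ≈ 1.82 mV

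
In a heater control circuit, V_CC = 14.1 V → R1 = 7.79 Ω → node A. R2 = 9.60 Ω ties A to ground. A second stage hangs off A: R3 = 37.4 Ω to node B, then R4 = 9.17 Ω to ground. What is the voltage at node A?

V_A ≈ 7.13 V

Looking into the second stage from A: R3 + R4 = 46.57 Ω appears in parallel with R2.
Effective lower resistance at A: R2 ‖ 46.57 = 7.959 Ω.
So V_A = 14.1 × 0.5054 = 7.126 V.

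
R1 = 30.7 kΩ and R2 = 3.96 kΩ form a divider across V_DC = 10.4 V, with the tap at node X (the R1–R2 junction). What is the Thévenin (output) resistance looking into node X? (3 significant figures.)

Zeroing V_DC shorts the top of R1 to ground, so R_th = R1 ‖ R2 = 3.508 kΩ.

R_th ≈ 3.51 kΩ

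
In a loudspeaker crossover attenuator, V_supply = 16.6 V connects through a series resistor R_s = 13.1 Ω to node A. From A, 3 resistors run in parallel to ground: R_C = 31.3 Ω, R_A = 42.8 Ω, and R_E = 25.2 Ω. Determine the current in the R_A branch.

Combine the parallel branches: R_p = (1/31.3 + 1/42.8 + 1/25.2)⁻¹ = 10.53 Ω.
V_A = 16.6 × 10.53/23.63 = 7.396 V.
Branch current I = V_A/R_A = 7.396/42.8 = 0.1728 A.
(Equivalently: I_total = 0.7026 A, then current-divider fraction G_k/ΣG = 0.2460.)

I ≈ 0.173 A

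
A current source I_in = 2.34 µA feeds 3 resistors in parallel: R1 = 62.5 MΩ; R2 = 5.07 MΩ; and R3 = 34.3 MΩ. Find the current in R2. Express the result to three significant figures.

I ≈ 1.90 µA

Conductances: ΣG = 1/62.5 + 1/5.07 + 1/34.3 = 0.2424 (1/MΩ).
By the current-divider rule, I = I_in · G_k/ΣG = 2.34 × 0.8137 = 1.904 µA.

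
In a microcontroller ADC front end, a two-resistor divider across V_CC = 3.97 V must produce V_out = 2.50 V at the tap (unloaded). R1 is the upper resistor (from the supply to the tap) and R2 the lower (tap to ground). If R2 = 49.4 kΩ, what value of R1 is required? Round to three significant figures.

Required fraction k = V_out/V_CC = 0.6297.
Rearranging, R1 = R2·(1−k)/k = 49.4 × 0.5880 = 29.05 kΩ.

R1 ≈ 29.0 kΩ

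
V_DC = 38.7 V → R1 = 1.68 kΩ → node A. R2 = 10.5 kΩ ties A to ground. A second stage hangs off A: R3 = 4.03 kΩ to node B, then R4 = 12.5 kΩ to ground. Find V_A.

The second stage (R3 + R4 = 16.53 kΩ) loads node A in parallel with R2.
R2 ‖ (R3+R4) = 6.421 kΩ.
V_A = 38.7 × 6.421/(1.68 + 6.421) = 30.67 V.

V_A ≈ 30.7 V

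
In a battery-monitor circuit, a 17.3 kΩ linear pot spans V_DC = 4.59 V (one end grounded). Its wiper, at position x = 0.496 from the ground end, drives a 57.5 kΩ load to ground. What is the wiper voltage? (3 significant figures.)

V_out ≈ 2.12 V

The pot divides into 8.719 kΩ above the wiper and 8.581 kΩ below.
R_L loads the lower segment: effective lower R = 7.467 kΩ.
Then V_out = V_DC · 7.467/(8.719 + 7.467) = 2.117 V.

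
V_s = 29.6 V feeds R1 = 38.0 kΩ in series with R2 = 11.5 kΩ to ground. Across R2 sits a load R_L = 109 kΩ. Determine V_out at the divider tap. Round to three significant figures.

V_out ≈ 6.36 V

The load sits in parallel with R2, giving an effective lower resistance R2' = R2·R_L/(R2+R_L) = 10.40 kΩ.
Voltage divider with the loaded lower leg: V_out = 29.6 × 10.40/(38.0 + 10.40) = 29.6 × 0.2149 = 6.362 V.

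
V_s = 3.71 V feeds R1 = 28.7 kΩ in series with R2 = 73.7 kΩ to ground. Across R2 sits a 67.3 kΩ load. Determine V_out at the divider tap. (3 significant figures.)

First combine the lower leg with the load: R2 ‖ R_L = 35.18 kΩ.
Voltage divider with the loaded lower leg: V_out = 3.71 × 35.18/(28.7 + 35.18) = 3.71 × 0.5507 = 2.043 V.
(Unloaded it would be 2.67 V; the load pulls it down.)

V_out ≈ 2.04 V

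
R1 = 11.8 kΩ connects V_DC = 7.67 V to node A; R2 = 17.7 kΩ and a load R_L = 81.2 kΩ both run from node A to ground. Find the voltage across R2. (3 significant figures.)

V_out ≈ 4.23 V

R2 ‖ R_L = (17.7 × 81.2)/(17.7 + 81.2) = 14.53 kΩ.
Voltage divider with the loaded lower leg: V_out = 7.67 × 14.53/(11.8 + 14.53) = 7.67 × 0.5519 = 4.233 V.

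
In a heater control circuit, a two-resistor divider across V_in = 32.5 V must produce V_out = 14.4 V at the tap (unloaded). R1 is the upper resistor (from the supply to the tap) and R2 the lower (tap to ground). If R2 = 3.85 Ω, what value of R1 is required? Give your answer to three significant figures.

R1 ≈ 4.84 Ω

The divider ratio is R2/(R1+R2) = 14.4/32.5 = 0.4431.
Rearranging, R1 = R2·(1−k)/k = 3.85 × 1.257 = 4.839 Ω.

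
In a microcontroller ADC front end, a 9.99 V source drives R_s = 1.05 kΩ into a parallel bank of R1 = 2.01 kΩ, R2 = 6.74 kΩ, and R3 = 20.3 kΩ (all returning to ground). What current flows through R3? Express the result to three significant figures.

I ≈ 0.284 mA

Parallel bank: R_p = 1/(1/2.01 + 1/6.74 + 1/20.3) = 1.439 kΩ.
V_A = 9.99 × 1.439/2.489 = 5.775 V.
I(R3) = V_A / R3 = 5.775/20.3 = 0.2845 mA.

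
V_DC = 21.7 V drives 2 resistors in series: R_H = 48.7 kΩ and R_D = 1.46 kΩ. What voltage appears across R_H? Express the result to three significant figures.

Total series resistance ΣR = 48.7 + 1.46 = 50.16 kΩ.
By the voltage-divider rule, V = 21.7 × 48.70/50.16 = 21.07 V.

V ≈ 21.1 V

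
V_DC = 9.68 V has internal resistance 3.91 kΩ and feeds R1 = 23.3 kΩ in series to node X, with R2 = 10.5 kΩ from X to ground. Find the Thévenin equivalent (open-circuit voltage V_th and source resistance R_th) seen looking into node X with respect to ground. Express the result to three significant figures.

R1' = 3.91 + 23.3 = 27.21 kΩ (source resistance + R1).
With X open, the divider is unloaded: V_th = 9.68 × 10.5/37.71 = 2.695 V.
With V_DC suppressed (replaced by a short), R_th = R1' ‖ R2 = (27.21 × 10.5)/(27.21 + 10.5) = 7.576 kΩ.

V_th ≈ 2.70 V, R_th ≈ 7.58 kΩ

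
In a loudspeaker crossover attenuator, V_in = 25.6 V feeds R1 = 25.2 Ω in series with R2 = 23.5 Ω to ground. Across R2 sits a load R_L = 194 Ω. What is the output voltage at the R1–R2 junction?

The load sits in parallel with R2, giving an effective lower resistance R2' = R2·R_L/(R2+R_L) = 20.96 Ω.
Then V_out = V_in · R2'/(R1 + R2') = 25.6 × 20.96/46.16 = 11.62 V.

V_out ≈ 11.6 V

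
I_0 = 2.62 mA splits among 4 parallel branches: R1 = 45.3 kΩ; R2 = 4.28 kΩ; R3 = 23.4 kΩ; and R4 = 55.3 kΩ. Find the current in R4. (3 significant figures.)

I ≈ 0.150 mA

Total conductance ΣG = 1/45.3 + 1/4.28 + 1/23.4 + 1/55.3 = 0.3165 (units of 1/kΩ).
Current divider: I(R4) = I_0 · G_k/ΣG = 2.62 × (0.01808/0.3165) = 2.62 × 0.05713 = 0.1497 mA.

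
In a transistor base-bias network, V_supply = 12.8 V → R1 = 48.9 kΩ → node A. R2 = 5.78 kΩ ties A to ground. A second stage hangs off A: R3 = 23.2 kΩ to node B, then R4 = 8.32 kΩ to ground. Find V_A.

V_A ≈ 1.16 V

Looking into the second stage from A: R3 + R4 = 31.52 kΩ appears in parallel with R2.
R2 ‖ (R3+R4) = 4.884 kΩ.
So V_A = 12.8 × 0.09081 = 1.162 V.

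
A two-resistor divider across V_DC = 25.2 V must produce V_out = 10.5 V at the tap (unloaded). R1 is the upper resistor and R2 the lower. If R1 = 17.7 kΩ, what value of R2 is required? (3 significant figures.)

R2 ≈ 12.6 kΩ

Required fraction k = V_out/V_DC = 0.4167.
R2 = R1 · 0.4167/(1 − 0.4167) = 12.64 kΩ.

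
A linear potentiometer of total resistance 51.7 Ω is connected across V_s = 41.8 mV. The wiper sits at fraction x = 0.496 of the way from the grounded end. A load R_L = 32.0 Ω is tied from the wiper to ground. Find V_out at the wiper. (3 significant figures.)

Split the track: R_lower = x·R_p = 25.64 Ω, R_upper = (1−x)·R_p = 26.06 Ω.
(x·R_p) ‖ R_L = 14.24 Ω.
Loaded-divider output: V_out = 41.8 × 0.3533 = 14.77 mV.

V_out ≈ 14.8 mV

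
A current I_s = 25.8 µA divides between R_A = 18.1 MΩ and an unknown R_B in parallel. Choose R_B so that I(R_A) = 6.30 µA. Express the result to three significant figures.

R_B ≈ 5.85 MΩ

The fraction through R_A equals R_B/(R_A+R_B).
With f = 0.2442, R_B = R_A · f/(1−f) = 18.1 × 0.3231 = 5.848 MΩ.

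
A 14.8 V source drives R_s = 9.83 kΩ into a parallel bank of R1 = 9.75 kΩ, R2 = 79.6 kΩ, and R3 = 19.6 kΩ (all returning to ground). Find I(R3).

I ≈ 0.287 mA

Equivalent of the parallel group: R_p = 6.019 kΩ.
V_A by voltage divider: V_A = 14.8 × 6.019/(9.83 + 6.019) = 5.620 V.
I(R3) = V_A / R3 = 5.620/19.6 = 0.2868 mA.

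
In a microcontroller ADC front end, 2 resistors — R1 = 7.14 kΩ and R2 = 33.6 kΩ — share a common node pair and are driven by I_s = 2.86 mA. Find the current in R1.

Two-branch current divider: I_k = I_s · R_other/(R_1 + R_2).
So I = 2.86 × 33.6/40.74 = 2.359 mA.

I ≈ 2.36 mA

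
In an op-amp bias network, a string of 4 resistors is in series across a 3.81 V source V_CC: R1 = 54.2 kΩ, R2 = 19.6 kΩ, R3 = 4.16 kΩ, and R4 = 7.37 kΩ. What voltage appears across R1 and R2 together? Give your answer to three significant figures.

Series total: ΣR = 54.2 + 19.6 + 4.16 + 7.37 = 85.33 kΩ.
R_{R1..R2} = 54.2 + 19.6 = 73.80 kΩ.
V = V_CC · R/ΣR = 3.81 × 0.8649 = 3.295 V.

V ≈ 3.30 V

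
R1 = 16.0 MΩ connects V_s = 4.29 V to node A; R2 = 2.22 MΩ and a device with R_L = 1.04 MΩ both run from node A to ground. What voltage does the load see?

V_out ≈ 0.182 V

The load sits in parallel with R2, giving an effective lower resistance R2' = R2·R_L/(R2+R_L) = 0.7082 MΩ.
Voltage divider with the loaded lower leg: V_out = 4.29 × 0.7082/(16.0 + 0.7082) = 4.29 × 0.04239 = 0.1818 V.
(Unloaded it would be 0.523 V; the load pulls it down.)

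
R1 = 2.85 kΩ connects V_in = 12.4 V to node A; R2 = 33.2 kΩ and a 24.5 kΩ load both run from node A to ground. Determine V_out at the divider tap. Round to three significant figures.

The load sits in parallel with R2, giving an effective lower resistance R2' = R2·R_L/(R2+R_L) = 14.10 kΩ.
Now apply the divider: V_out = 12.4 × 0.8318 = 10.31 V.

V_out ≈ 10.3 V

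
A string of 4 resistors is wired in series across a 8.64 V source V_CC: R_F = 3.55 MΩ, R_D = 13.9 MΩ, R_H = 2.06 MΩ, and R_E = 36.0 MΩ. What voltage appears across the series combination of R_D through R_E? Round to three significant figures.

V ≈ 8.09 V

Total series resistance ΣR = 3.55 + 13.9 + 2.06 + 36.0 = 55.51 MΩ.
R_{R_D..R_E} = 13.9 + 2.06 + 36.0 = 51.96 MΩ.
Voltage divider: V = V_CC · (51.96 / 55.51) = 8.64 × 0.9360 = 8.087 V.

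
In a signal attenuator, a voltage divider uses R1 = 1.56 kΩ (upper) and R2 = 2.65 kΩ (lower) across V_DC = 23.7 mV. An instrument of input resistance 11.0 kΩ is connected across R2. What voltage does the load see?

V_out ≈ 13.7 mV

R2 ‖ R_L = (2.65 × 11.0)/(2.65 + 11.0) = 2.136 kΩ.
Voltage divider with the loaded lower leg: V_out = 23.7 × 2.136/(1.56 + 2.136) = 23.7 × 0.5779 = 13.70 mV.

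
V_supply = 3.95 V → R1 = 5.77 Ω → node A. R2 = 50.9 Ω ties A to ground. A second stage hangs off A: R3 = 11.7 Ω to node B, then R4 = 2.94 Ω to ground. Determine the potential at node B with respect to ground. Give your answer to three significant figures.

Looking into the second stage from A: R3 + R4 = 14.64 Ω appears in parallel with R2.
Effective lower resistance at A: R2 ‖ 14.64 = 11.37 Ω.
First divider: V_A = V_supply · 11.37/(5.77 + 11.37) = 2.620 V.
Stage 2 is unloaded, so V_B = V_A · R4/(R3+R4) = 2.620 × 2.94/14.64 = 0.5262 V.

V_B ≈ 0.526 V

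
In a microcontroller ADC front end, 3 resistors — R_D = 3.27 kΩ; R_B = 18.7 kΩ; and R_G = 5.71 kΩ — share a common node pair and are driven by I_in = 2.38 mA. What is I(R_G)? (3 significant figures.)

Total conductance ΣG = 1/3.27 + 1/18.7 + 1/5.71 = 0.5344 (units of 1/kΩ).
Current divider: I(R_G) = I_in · G_k/ΣG = 2.38 × (0.1751/0.5344) = 2.38 × 0.3277 = 0.7799 mA.

I ≈ 0.780 mA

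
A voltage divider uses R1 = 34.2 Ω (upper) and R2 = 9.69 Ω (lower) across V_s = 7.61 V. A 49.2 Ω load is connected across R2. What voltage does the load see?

The load sits in parallel with R2, giving an effective lower resistance R2' = R2·R_L/(R2+R_L) = 8.096 Ω.
Then V_out = V_s · R2'/(R1 + R2') = 7.61 × 8.096/42.30 = 1.457 V.
(Unloaded it would be 1.68 V; the load pulls it down.)

V_out ≈ 1.46 V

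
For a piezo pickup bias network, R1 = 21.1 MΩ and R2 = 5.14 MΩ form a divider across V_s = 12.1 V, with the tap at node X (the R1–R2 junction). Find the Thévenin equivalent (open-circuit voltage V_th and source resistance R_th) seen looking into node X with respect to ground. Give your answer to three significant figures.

V_th is the unloaded tap voltage: V_s · R2/(R1+R2) = 12.1 × 0.1959 = 2.370 V.
Looking into X with the source shorted: R_th = R1·R2/(R1+R2) = 21.10 × 5.14/26.24 = 4.133 MΩ.

V_th ≈ 2.37 V, R_th ≈ 4.13 MΩ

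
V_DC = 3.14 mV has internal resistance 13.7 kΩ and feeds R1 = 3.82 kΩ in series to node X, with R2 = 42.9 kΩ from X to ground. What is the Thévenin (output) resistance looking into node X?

R_th ≈ 12.4 kΩ

R1' = 13.7 + 3.82 = 17.52 kΩ (source resistance + R1).
Looking into X with the source shorted: R_th = R1'·R2/(R1'+R2) = 17.52 × 42.9/60.42 = 12.44 kΩ.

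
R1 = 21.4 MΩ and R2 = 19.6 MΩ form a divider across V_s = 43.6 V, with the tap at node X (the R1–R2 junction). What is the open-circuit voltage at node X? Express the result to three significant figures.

V_th is the unloaded tap voltage: V_s · R2/(R1+R2) = 43.6 × 0.4780 = 20.84 V.

V_th ≈ 20.8 V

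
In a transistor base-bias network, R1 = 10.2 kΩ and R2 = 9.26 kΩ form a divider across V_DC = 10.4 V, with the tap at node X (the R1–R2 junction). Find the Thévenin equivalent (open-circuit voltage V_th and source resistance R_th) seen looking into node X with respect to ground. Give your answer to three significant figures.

V_th ≈ 4.95 V, R_th ≈ 4.85 kΩ

Open-circuit (no load on X): V_th = V_DC · R2/(R1 + R2) = 10.4 × 9.26/(10.20 + 9.26) = 4.949 V.
Zeroing V_DC shorts the top of R1 to ground, so R_th = R1 ‖ R2 = 4.854 kΩ.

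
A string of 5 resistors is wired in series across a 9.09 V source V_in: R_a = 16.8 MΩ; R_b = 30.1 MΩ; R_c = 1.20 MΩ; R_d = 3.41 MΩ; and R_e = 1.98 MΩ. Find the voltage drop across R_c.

V ≈ 0.204 V

ΣR = 16.8 + 30.1 + 1.20 + 3.41 + 1.98 = 53.49 MΩ.
V = V_in · R/ΣR = 9.09 × 0.02243 = 0.2039 V.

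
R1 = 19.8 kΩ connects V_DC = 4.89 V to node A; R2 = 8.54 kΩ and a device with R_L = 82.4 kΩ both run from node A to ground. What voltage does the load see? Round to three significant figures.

V_out ≈ 1.37 V

R2 ‖ R_L = (8.54 × 82.4)/(8.54 + 82.4) = 7.738 kΩ.
Now apply the divider: V_out = 4.89 × 0.2810 = 1.374 V.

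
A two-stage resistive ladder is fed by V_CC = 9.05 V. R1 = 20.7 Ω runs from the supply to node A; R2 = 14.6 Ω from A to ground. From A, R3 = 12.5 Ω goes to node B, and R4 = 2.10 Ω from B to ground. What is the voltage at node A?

Looking into the second stage from A: R3 + R4 = 14.60 Ω appears in parallel with R2.
R2 ‖ (R3+R4) = 7.300 Ω.
First divider: V_A = V_CC · 7.300/(20.7 + 7.300) = 2.359 V.

V_A ≈ 2.36 V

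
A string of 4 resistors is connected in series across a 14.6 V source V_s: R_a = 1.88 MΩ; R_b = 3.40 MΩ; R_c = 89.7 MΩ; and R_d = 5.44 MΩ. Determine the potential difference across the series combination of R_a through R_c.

V ≈ 13.8 V

Total series resistance ΣR = 1.88 + 3.40 + 89.7 + 5.44 = 100.4 MΩ.
R_{R_a..R_c} = 1.88 + 3.40 + 89.7 = 94.98 MΩ.
Voltage divider: V = V_s · (94.98 / 100.4) = 14.6 × 0.9458 = 13.81 V.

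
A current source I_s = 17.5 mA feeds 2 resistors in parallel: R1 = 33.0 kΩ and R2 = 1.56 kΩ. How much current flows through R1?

For two parallel branches, I_k = I_s · (other R)/(sum of R).
So I = 17.5 × 1.56/34.56 = 0.7899 mA.

I ≈ 0.790 mA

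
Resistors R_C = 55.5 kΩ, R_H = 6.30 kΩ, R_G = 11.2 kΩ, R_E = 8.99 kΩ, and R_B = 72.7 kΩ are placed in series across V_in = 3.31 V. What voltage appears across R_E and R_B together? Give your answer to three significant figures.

Series total: ΣR = 55.5 + 6.30 + 11.2 + 8.99 + 72.7 = 154.7 kΩ.
R_{R_E..R_B} = 8.99 + 72.7 = 81.69 kΩ.
Voltage divider: V = V_in · (81.69 / 154.7) = 3.31 × 0.5281 = 1.748 V.

V ≈ 1.75 V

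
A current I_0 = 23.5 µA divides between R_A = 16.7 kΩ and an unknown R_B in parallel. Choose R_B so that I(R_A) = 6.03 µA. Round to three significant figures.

Two-branch current divider: I_A = I_0 · R_B/(R_A + R_B).
With f = 0.2566, R_B = R_A · f/(1−f) = 16.7 × 0.3452 = 5.764 kΩ.

R_B ≈ 5.76 kΩ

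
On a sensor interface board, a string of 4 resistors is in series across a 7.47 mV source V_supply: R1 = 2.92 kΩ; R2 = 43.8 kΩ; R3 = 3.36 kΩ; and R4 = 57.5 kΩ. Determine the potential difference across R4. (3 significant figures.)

V ≈ 3.99 mV

Total series resistance ΣR = 2.92 + 43.8 + 3.36 + 57.5 = 107.6 kΩ.
Voltage divider: V = V_supply · (57.50 / 107.6) = 7.47 × 0.5345 = 3.993 mV.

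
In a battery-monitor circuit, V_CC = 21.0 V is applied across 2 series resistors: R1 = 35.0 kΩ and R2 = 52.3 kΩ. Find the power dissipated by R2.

Series current I = V_CC/ΣR = 21.0/87.30 = 0.2405 mA.
P = I²R = 0.05786 × 52.3 = 3.026 mW.

P ≈ 3.03 mW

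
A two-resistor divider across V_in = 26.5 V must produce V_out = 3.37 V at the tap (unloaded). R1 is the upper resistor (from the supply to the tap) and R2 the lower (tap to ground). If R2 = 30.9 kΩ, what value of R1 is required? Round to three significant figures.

V_out/V_in = R2/(R1+R2) = 0.1272.
Rearranging, R1 = R2·(1−k)/k = 30.9 × 6.864 = 212.1 kΩ.

R1 ≈ 212 kΩ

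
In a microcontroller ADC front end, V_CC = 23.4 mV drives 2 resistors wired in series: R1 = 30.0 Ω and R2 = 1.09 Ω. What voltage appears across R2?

V ≈ 0.820 mV

Series total: ΣR = 30.0 + 1.09 = 31.09 Ω.
V = V_CC · R/ΣR = 23.4 × 0.03506 = 0.8204 mV.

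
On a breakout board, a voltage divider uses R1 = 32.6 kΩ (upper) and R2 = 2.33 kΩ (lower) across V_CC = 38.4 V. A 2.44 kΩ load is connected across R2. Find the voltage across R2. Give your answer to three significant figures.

R2 ‖ R_L = (2.33 × 2.44)/(2.33 + 2.44) = 1.192 kΩ.
Voltage divider with the loaded lower leg: V_out = 38.4 × 1.192/(32.6 + 1.192) = 38.4 × 0.03527 = 1.354 V.

V_out ≈ 1.35 V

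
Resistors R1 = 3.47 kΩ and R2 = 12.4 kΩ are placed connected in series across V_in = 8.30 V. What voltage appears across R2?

V ≈ 6.49 V

Total series resistance ΣR = 3.47 + 12.4 = 15.87 kΩ.
Voltage divider: V = V_in · (12.40 / 15.87) = 8.30 × 0.7813 = 6.485 V.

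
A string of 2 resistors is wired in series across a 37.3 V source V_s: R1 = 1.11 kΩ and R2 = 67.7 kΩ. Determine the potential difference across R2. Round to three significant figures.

V ≈ 36.7 V

Series total: ΣR = 1.11 + 67.7 = 68.81 kΩ.
By the voltage-divider rule, V = 37.3 × 67.70/68.81 = 36.70 V.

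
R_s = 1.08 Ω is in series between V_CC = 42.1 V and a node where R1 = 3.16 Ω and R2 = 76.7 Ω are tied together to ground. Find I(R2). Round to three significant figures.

I ≈ 0.405 A

Combine the parallel branches: R_p = (1/3.16 + 1/76.7)⁻¹ = 3.035 Ω.
Node voltage V_A = V_CC · R_p/(R_s + R_p) = 42.1 × 0.7375 = 31.05 V.
Branch current I = V_A/R2 = 31.05/76.7 = 0.4048 A.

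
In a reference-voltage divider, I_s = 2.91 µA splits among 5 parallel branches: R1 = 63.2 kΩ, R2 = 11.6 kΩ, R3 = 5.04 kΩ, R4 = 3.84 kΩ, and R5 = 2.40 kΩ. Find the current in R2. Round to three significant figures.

I ≈ 0.257 µA

Total conductance ΣG = 1/63.2 + 1/11.6 + 1/5.04 + 1/3.84 + 1/2.40 = 0.9775 (units of 1/kΩ).
R2 takes the fraction G_k/ΣG = 0.08621/0.9775 = 0.08819, so I = 2.91 × 0.08819 = 0.2566 µA.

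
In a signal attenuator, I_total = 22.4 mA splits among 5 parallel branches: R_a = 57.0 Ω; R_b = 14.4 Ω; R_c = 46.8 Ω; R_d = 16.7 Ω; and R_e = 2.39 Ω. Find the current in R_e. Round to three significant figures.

Conductances: ΣG = 1/57.0 + 1/14.4 + 1/46.8 + 1/16.7 + 1/2.39 = 0.5866 (1/Ω).
R_e takes the fraction G_k/ΣG = 0.4184/0.5866 = 0.7132, so I = 22.4 × 0.7132 = 15.98 mA.

I ≈ 16.0 mA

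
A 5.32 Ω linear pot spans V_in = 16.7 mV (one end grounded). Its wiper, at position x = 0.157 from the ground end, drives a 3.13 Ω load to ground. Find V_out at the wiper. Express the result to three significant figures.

V_out ≈ 2.14 mV

Lower segment x·R_p = 0.8352 Ω; upper segment (1−x)·R_p = 4.485 Ω.
R_L loads the lower segment: effective lower R = 0.6593 Ω.
Then V_out = V_in · 0.6593/(4.485 + 0.6593) = 2.140 mV.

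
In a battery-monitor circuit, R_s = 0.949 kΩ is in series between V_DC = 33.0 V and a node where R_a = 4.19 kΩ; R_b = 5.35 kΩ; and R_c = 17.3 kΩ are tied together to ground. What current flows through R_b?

Parallel bank: R_p = 1/(1/4.19 + 1/5.35 + 1/17.3) = 2.069 kΩ.
Node voltage V_A = V_DC · R_p/(R_s + R_p) = 33.0 × 0.6855 = 22.62 V.
Branch current I = V_A/R_b = 22.62/5.35 = 4.228 mA.

I ≈ 4.23 mA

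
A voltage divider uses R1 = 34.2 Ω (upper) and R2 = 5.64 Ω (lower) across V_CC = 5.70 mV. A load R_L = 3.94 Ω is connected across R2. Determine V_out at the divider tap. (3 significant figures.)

First combine the lower leg with the load: R2 ‖ R_L = 2.320 Ω.
Now apply the divider: V_out = 5.70 × 0.06352 = 0.3620 mV.

V_out ≈ 0.362 mV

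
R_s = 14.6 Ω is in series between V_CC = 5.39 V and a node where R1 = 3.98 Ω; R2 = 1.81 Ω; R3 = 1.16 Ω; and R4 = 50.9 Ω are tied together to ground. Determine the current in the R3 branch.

I ≈ 0.181 A

Parallel bank: R_p = 1/(1/3.98 + 1/1.81 + 1/1.16 + 1/50.9) = 0.5933 Ω.
Node voltage V_A = V_CC · R_p/(R_s + R_p) = 5.39 × 0.03905 = 0.2105 V.
I(R3) = V_A / R3 = 0.2105/1.16 = 0.1815 A.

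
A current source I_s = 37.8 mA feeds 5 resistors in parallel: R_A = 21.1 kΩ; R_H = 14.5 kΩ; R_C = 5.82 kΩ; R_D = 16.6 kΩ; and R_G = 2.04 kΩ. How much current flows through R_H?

I ≈ 3.11 mA

ΣG = 1/21.1 + 1/14.5 + 1/5.82 + 1/16.6 + 1/2.04 = 0.8386.
Current divider: I(R_H) = I_s · G_k/ΣG = 37.8 × (0.06897/0.8386) = 37.8 × 0.08224 = 3.109 mA.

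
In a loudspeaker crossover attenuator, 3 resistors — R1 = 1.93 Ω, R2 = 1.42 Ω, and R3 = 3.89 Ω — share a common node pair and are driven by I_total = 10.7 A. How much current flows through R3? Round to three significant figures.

Conductances: ΣG = 1/1.93 + 1/1.42 + 1/3.89 = 1.479 (1/Ω).
R3 takes the fraction G_k/ΣG = 0.2571/1.479 = 0.1738, so I = 10.7 × 0.1738 = 1.859 A.

I ≈ 1.86 A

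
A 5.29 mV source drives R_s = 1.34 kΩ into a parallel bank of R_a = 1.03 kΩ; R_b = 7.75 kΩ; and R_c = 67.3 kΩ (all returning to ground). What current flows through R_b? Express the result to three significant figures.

Combine the parallel branches: R_p = (1/1.03 + 1/7.75 + 1/67.3)⁻¹ = 0.8971 kΩ.
Node voltage V_A = V_s · R_p/(R_s + R_p) = 5.29 × 0.4010 = 2.121 mV.
I(R_b) = V_A / R_b = 2.121/7.75 = 0.2737 µA.

I ≈ 0.274 µA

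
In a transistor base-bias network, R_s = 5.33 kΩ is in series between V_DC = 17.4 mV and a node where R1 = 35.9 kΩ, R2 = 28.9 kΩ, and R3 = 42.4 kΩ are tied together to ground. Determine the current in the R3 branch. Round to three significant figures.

Combine the parallel branches: R_p = (1/35.9 + 1/28.9 + 1/42.4)⁻¹ = 11.62 kΩ.
V_A by voltage divider: V_A = 17.4 × 11.62/(5.33 + 11.62) = 11.93 mV.
Branch current I = V_A/R3 = 11.93/42.4 = 0.2813 µA.
(Equivalently: I_total = 1.026 µA, then current-divider fraction G_k/ΣG = 0.2741.)

I ≈ 0.281 µA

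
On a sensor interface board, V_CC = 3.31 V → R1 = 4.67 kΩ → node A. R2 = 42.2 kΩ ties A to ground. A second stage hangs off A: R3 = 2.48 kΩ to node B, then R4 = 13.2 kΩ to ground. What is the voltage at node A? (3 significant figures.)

Node A sees R2 in parallel with the series input of stage 2, R3 + R4 = 15.68 kΩ.
R2 ‖ (R3+R4) = 11.43 kΩ.
V_A = 3.31 × 11.43/(4.67 + 11.43) = 2.350 V.

V_A ≈ 2.35 V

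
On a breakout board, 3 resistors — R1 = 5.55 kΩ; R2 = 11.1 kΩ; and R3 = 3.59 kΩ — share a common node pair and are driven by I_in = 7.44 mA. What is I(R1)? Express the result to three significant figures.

I ≈ 2.44 mA

ΣG = 1/5.55 + 1/11.1 + 1/3.59 = 0.5488.
R1 takes the fraction G_k/ΣG = 0.1802/0.5488 = 0.3283, so I = 7.44 × 0.3283 = 2.443 mA.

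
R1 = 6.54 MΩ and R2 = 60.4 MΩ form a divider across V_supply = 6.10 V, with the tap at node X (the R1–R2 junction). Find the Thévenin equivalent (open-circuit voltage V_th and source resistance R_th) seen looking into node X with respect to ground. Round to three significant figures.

V_th ≈ 5.50 V, R_th ≈ 5.90 MΩ

With X open, the divider is unloaded: V_th = 6.10 × 60.4/66.94 = 5.504 V.
With V_supply suppressed (replaced by a short), R_th = R1 ‖ R2 = (6.540 × 60.4)/(6.540 + 60.4) = 5.901 MΩ.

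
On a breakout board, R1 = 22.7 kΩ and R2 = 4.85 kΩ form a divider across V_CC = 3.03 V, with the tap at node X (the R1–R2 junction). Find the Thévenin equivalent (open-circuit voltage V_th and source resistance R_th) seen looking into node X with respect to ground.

V_th ≈ 0.533 V, R_th ≈ 4.00 kΩ

Open-circuit (no load on X): V_th = V_CC · R2/(R1 + R2) = 3.03 × 4.85/(22.70 + 4.85) = 0.5334 V.
With V_CC suppressed (replaced by a short), R_th = R1 ‖ R2 = (22.70 × 4.85)/(22.70 + 4.85) = 3.996 kΩ.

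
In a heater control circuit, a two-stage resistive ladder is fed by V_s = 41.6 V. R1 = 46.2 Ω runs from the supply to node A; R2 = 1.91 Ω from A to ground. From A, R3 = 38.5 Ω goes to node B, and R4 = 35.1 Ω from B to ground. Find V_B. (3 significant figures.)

Node A sees R2 in parallel with the series input of stage 2, R3 + R4 = 73.60 Ω.
Effective lower resistance at A: R2 ‖ 73.60 = 1.862 Ω.
So V_A = 41.6 × 0.03874 = 1.611 V.
Then the unloaded second divider: V_B = V_A × R4/(R3+R4) = 1.611 × 0.4769 = 0.7685 V.

V_B ≈ 0.768 V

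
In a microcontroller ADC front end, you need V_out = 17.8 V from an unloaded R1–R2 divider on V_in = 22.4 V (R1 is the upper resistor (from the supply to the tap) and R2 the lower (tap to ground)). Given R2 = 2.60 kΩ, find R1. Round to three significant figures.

V_out/V_in = R2/(R1+R2) = 0.7946.
So R1 = R2 · (V_in/V_out − 1) = 2.60 × (22.4/17.8 − 1) = 2.60 × 0.2584 = 0.6719 kΩ.

R1 ≈ 0.672 kΩ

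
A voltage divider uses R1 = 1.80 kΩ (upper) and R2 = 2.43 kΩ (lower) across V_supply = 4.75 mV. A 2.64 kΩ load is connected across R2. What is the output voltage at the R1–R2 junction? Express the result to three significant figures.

V_out ≈ 1.96 mV

First combine the lower leg with the load: R2 ‖ R_L = 1.265 kΩ.
Then V_out = V_supply · R2'/(R1 + R2') = 4.75 × 1.265/3.065 = 1.961 mV.
(Unloaded it would be 2.73 mV; the load pulls it down.)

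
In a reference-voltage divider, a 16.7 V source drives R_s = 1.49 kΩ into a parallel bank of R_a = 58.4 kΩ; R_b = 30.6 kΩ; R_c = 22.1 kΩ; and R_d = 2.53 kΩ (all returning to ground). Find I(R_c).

I ≈ 0.437 mA

Parallel bank: R_p = 1/(1/58.4 + 1/30.6 + 1/22.1 + 1/2.53) = 2.040 kΩ.
Node voltage V_A = V_supply · R_p/(R_s + R_p) = 16.7 × 0.5778 = 9.650 V.
Branch current I = V_A/R_c = 9.650/22.1 = 0.4367 mA.
(Equivalently: I_total = 4.732 mA, then current-divider fraction G_k/ΣG = 0.09229.)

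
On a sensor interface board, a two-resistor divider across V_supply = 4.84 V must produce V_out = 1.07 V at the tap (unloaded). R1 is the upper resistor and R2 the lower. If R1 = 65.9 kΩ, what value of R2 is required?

Required fraction k = V_out/V_supply = 0.2211.
So R2 = R1 · V_out/(V_supply − V_out) = 65.9 × 1.07/(4.84 − 1.07) = 65.9 × 0.2838 = 18.70 kΩ.

R2 ≈ 18.7 kΩ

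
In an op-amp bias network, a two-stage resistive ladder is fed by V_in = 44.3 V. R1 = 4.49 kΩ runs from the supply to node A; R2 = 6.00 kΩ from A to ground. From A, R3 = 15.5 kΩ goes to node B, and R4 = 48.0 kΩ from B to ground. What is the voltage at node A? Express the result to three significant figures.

Node A sees R2 in parallel with the series input of stage 2, R3 + R4 = 63.50 kΩ.
R2 ‖ (R3+R4) = 5.482 kΩ.
So V_A = 44.3 × 0.5497 = 24.35 V.

V_A ≈ 24.4 V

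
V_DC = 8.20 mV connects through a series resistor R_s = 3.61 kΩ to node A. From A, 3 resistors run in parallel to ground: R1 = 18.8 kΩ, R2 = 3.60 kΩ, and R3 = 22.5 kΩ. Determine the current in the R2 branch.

Combine the parallel branches: R_p = (1/18.8 + 1/3.60 + 1/22.5)⁻¹ = 2.664 kΩ.
V_A by voltage divider: V_A = 8.20 × 2.664/(3.61 + 2.664) = 3.482 mV.
Branch current I = V_A/R2 = 3.482/3.60 = 0.9671 µA.
(Check via current divider: I_total = 1.307 µA; share G_k/ΣG = 0.7399 → same result.)

I ≈ 0.967 µA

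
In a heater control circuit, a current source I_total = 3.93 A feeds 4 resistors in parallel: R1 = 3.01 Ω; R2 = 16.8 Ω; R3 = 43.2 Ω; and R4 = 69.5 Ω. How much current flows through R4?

Total conductance ΣG = 1/3.01 + 1/16.8 + 1/43.2 + 1/69.5 = 0.4293 (units of 1/Ω).
By the current-divider rule, I = I_total · G_k/ΣG = 3.93 × 0.03352 = 0.1317 A.

I ≈ 0.132 A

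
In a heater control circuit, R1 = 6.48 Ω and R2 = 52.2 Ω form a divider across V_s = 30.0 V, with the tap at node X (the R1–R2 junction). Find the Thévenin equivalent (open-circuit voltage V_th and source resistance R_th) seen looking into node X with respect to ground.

Open-circuit (no load on X): V_th = V_s · R2/(R1 + R2) = 30.0 × 52.2/(6.480 + 52.2) = 26.69 V.
Looking into X with the source shorted: R_th = R1·R2/(R1+R2) = 6.480 × 52.2/58.68 = 5.764 Ω.

V_th ≈ 26.7 V, R_th ≈ 5.76 Ω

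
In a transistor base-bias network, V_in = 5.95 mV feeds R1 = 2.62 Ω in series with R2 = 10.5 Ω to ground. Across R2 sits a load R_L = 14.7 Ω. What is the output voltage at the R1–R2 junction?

The load sits in parallel with R2, giving an effective lower resistance R2' = R2·R_L/(R2+R_L) = 6.125 Ω.
Then V_out = V_in · R2'/(R1 + R2') = 5.95 × 6.125/8.745 = 4.167 mV.
(Unloaded it would be 4.76 mV; the load pulls it down.)

V_out ≈ 4.17 mV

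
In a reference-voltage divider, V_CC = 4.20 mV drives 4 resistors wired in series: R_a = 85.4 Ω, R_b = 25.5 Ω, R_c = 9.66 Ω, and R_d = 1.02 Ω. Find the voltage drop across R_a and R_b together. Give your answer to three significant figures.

V ≈ 3.83 mV

Series total: ΣR = 85.4 + 25.5 + 9.66 + 1.02 = 121.6 Ω.
R_{R_a..R_b} = 85.4 + 25.5 = 110.9 Ω.
V = V_CC · R/ΣR = 4.20 × 0.9122 = 3.831 mV.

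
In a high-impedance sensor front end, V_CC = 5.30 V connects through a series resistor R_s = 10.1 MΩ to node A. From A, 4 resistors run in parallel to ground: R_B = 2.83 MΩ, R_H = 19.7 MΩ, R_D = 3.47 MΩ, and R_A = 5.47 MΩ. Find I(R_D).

Combine the parallel branches: R_p = (1/2.83 + 1/19.7 + 1/3.47 + 1/5.47)⁻¹ = 1.143 MΩ.
Node voltage V_A = V_CC · R_p/(R_s + R_p) = 5.30 × 0.1016 = 0.5387 V.
Branch current I = V_A/R_D = 0.5387/3.47 = 0.1552 µA.

I ≈ 0.155 µA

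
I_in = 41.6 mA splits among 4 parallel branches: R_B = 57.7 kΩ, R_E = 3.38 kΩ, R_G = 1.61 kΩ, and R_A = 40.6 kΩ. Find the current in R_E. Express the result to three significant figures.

I ≈ 12.8 mA

ΣG = 1/57.7 + 1/3.38 + 1/1.61 + 1/40.6 = 0.9589.
By the current-divider rule, I = I_in · G_k/ΣG = 41.6 × 0.3085 = 12.83 mA.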